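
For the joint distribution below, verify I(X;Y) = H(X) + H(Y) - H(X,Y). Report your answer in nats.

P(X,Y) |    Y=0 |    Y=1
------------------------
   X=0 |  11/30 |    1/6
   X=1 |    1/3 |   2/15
I(X;Y) = 0.0004 nats

Mutual information has multiple equivalent forms:
- I(X;Y) = H(X) - H(X|Y)
- I(X;Y) = H(Y) - H(Y|X)
- I(X;Y) = H(X) + H(Y) - H(X,Y)

Computing all quantities:
H(X) = 0.6909, H(Y) = 0.6109, H(X,Y) = 1.3014
H(X|Y) = 0.6905, H(Y|X) = 0.6104

Verification:
H(X) - H(X|Y) = 0.6909 - 0.6905 = 0.0004
H(Y) - H(Y|X) = 0.6109 - 0.6104 = 0.0004
H(X) + H(Y) - H(X,Y) = 0.6909 + 0.6109 - 1.3014 = 0.0004

All forms give I(X;Y) = 0.0004 nats. ✓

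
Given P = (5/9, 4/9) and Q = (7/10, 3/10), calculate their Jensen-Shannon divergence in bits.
0.0162 bits

Jensen-Shannon divergence is:
JSD(P||Q) = 0.5 × D_KL(P||M) + 0.5 × D_KL(Q||M)
where M = 0.5 × (P + Q) is the mixture distribution.

M = 0.5 × (5/9, 4/9) + 0.5 × (7/10, 3/10) = (0.627778, 0.372222)

D_KL(P||M) = 0.0157 bits
D_KL(Q||M) = 0.0166 bits

JSD(P||Q) = 0.5 × 0.0157 + 0.5 × 0.0166 = 0.0162 bits

Unlike KL divergence, JSD is symmetric and bounded: 0 ≤ JSD ≤ log(2).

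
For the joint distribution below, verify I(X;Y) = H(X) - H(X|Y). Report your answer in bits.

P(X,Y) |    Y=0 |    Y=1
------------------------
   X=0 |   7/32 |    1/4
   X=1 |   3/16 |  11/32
I(X;Y) = 0.0096 bits

Mutual information has multiple equivalent forms:
- I(X;Y) = H(X) - H(X|Y)
- I(X;Y) = H(Y) - H(Y|X)
- I(X;Y) = H(X) + H(Y) - H(X,Y)

Computing all quantities:
H(X) = 0.9972, H(Y) = 0.9745, H(X,Y) = 1.9620
H(X|Y) = 0.9875, H(Y|X) = 0.9649

Verification:
H(X) - H(X|Y) = 0.9972 - 0.9875 = 0.0096
H(Y) - H(Y|X) = 0.9745 - 0.9649 = 0.0096
H(X) + H(Y) - H(X,Y) = 0.9972 + 0.9745 - 1.9620 = 0.0096

All forms give I(X;Y) = 0.0096 bits. ✓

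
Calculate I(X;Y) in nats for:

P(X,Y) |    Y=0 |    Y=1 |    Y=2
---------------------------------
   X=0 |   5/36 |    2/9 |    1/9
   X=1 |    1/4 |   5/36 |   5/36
0.0258 nats

Mutual information: I(X;Y) = H(X) + H(Y) - H(X,Y)

Marginals:
P(X) = (17/36, 19/36), H(X) = 0.6916 nats
P(Y) = (7/18, 13/36, 1/4), H(Y) = 1.0817 nats

Joint entropy: H(X,Y) = 1.7475 nats

I(X;Y) = 0.6916 + 1.0817 - 1.7475 = 0.0258 nats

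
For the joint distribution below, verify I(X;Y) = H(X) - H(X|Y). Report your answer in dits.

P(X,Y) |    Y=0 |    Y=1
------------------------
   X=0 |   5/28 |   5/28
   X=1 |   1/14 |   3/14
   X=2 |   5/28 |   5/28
I(X;Y) = 0.0118 dits

Mutual information has multiple equivalent forms:
- I(X;Y) = H(X) - H(X|Y)
- I(X;Y) = H(Y) - H(Y|X)
- I(X;Y) = H(X) + H(Y) - H(X,Y)

Computing all quantities:
H(X) = 0.4748, H(Y) = 0.2966, H(X,Y) = 0.7596
H(X|Y) = 0.4631, H(Y|X) = 0.2848

Verification:
H(X) - H(X|Y) = 0.4748 - 0.4631 = 0.0118
H(Y) - H(Y|X) = 0.2966 - 0.2848 = 0.0118
H(X) + H(Y) - H(X,Y) = 0.4748 + 0.2966 - 0.7596 = 0.0118

All forms give I(X;Y) = 0.0118 dits. ✓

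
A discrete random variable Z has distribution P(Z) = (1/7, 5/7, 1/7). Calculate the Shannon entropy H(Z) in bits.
1.1488 bits

Shannon entropy is H(X) = -Σ p(x) log p(x).

For P = (1/7, 5/7, 1/7):
H = -1/7 × log_2(1/7) -5/7 × log_2(5/7) -1/7 × log_2(1/7)
H = 1.1488 bits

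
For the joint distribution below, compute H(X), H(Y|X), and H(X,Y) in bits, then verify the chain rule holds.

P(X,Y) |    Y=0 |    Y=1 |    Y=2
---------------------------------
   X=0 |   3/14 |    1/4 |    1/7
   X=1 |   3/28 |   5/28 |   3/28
H(X,Y) = 2.5116, H(X) = 0.9666, H(Y|X) = 1.5450 (all in bits)

Chain rule: H(X,Y) = H(X) + H(Y|X)

Left side — joint entropy directly:
H(X,Y) = -Σ p(x,y) log p(x,y) = 2.5116 bits

Right side — compute H(Y|X) from the conditional distributions:
P(X) = (17/28, 11/28), so H(X) = 0.9666 bits
H(Y|X) = Σ_x P(X=x) · H(Y|X=x):
  P(Y|X=0) = (6/17, 7/17, 4/17), H(Y|X=0) = 1.5486, weight P(X=0) = 17/28
  P(Y|X=1) = (3/11, 5/11, 3/11), H(Y|X=1) = 1.5395, weight P(X=1) = 11/28
H(Y|X) = 1.5450 bits

H(X) + H(Y|X) = 0.9666 + 1.5450 = 2.5116 bits

Both sides equal 2.5116 bits. ✓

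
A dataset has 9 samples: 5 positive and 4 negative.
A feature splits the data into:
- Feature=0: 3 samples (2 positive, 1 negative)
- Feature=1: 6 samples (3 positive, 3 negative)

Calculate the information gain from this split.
0.0183 bits

Information Gain = H(Y) - H(Y|Feature)

Before split:
P(positive) = 5/9 = 0.5556
H(Y) = 0.9911 bits

After split:
Feature=0: H = 0.9183 bits (weight = 3/9)
Feature=1: H = 1.0000 bits (weight = 6/9)
H(Y|Feature) = (3/9)×0.9183 + (6/9)×1.0000 = 0.9728 bits

Information Gain = 0.9911 - 0.9728 = 0.0183 bits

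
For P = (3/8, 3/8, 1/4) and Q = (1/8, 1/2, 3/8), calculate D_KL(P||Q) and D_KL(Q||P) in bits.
D_KL(P||Q) = 0.2925, D_KL(Q||P) = 0.2288

KL divergence is not symmetric: D_KL(P||Q) ≠ D_KL(Q||P) in general.

D_KL(P||Q) = 0.2925 bits
D_KL(Q||P) = 0.2288 bits

No, they are not equal!

This asymmetry is why KL divergence is not a true distance metric.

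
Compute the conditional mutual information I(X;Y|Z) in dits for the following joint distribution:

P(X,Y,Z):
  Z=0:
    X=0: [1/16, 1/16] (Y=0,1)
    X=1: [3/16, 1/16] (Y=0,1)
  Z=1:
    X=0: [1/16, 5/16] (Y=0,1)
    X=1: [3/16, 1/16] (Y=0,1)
0.0532 dits

Conditional mutual information: I(X;Y|Z) = H(X|Z) + H(Y|Z) - H(X,Y|Z)

H(Z) = 0.2873
H(X,Z) = 0.5737 → H(X|Z) = 0.2863
H(Y,Z) = 0.5737 → H(Y|Z) = 0.2863
H(X,Y,Z) = 0.8068 → H(X,Y|Z) = 0.5195

I(X;Y|Z) = 0.2863 + 0.2863 - 0.5195 = 0.0532 dits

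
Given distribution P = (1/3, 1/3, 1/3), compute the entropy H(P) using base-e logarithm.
1.0986 nats

Shannon entropy is H(X) = -Σ p(x) log p(x).

For P = (1/3, 1/3, 1/3):
H = -1/3 × log_e(1/3) -1/3 × log_e(1/3) -1/3 × log_e(1/3)
H = 1.0986 nats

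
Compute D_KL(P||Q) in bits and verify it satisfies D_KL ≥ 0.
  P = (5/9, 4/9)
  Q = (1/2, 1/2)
0.0089 bits

KL divergence satisfies the Gibbs inequality: D_KL(P||Q) ≥ 0 for all distributions P, Q.

D_KL(P||Q) = Σ p(x) log(p(x)/q(x))
Term by term:
  x=0: 5/9 × log_2[(5/9)/(1/2)] = 0.0844
  x=1: 4/9 × log_2[(4/9)/(1/2)] = -0.0755
D_KL(P||Q) = 0.0089 bits

D_KL(P||Q) = 0.0089 ≥ 0 ✓

This non-negativity is a fundamental property: relative entropy cannot be negative because it measures how different Q is from P.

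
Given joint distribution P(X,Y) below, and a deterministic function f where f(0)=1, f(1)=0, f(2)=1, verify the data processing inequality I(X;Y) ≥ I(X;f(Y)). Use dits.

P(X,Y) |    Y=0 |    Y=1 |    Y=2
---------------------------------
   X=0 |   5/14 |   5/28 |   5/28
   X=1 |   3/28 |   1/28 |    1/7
I(X;Y) = 0.0131, I(X;f(Y)) = 0.0045, inequality holds: 0.0131 ≥ 0.0045

Data Processing Inequality: For any Markov chain X → Y → Z, we have I(X;Y) ≥ I(X;Z).

Here Z = f(Y) is a deterministic function of Y, forming X → Y → Z.

Original I(X;Y) = 0.0131 dits

After applying f:
P(X,Z) where Z=f(Y):
- P(X,Z=0) = P(X,Y=1)
- P(X,Z=1) = P(X,Y=0) + P(X,Y=2)

I(X;Z) = I(X;f(Y)) = 0.0045 dits

Verification: 0.0131 ≥ 0.0045 ✓

Information cannot be created by processing; the function f can only lose information about X.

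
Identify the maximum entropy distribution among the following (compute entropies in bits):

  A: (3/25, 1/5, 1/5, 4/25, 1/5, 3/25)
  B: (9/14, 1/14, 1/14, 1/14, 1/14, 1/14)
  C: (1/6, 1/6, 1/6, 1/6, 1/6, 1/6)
C

For a discrete distribution over n outcomes, entropy is maximized by the uniform distribution.

Computing entropies:
H(A) = 2.5503 bits
H(B) = 1.7695 bits
H(C) = 2.5850 bits

The uniform distribution (where all probabilities equal 1/6) achieves the maximum entropy of log_2(6) = 2.5850 bits.

Distribution C has the highest entropy.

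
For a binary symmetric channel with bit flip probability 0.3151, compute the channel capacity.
0.1010 bits

For a binary symmetric channel (BSC) with error probability p:
Capacity C = 1 - H(p) bits per symbol

where H(p) = -p log₂(p) - (1-p) log₂(1-p) is the binary entropy function.

H(0.3151) = 0.8990 bits
C = 1 - 0.8990 = 0.1010 bits per symbol

This means we can reliably transmit up to 0.1010 bits of information per channel use.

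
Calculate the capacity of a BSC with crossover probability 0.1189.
0.4738 bits

For a binary symmetric channel (BSC) with error probability p:
Capacity C = 1 - H(p) bits per symbol

where H(p) = -p log₂(p) - (1-p) log₂(1-p) is the binary entropy function.

H(0.1189) = 0.5262 bits
C = 1 - 0.5262 = 0.4738 bits per symbol

This means we can reliably transmit up to 0.4738 bits of information per channel use.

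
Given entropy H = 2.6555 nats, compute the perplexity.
14.2321

Perplexity is e^H (or exp(H) for natural log).

H = 2.6555 nats
Perplexity = e^2.6555 = 14.2321

Interpretation: The model's uncertainty is equivalent to choosing uniformly among 14.2 options.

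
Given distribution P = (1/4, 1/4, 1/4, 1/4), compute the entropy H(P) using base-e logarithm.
1.3863 nats

Shannon entropy is H(X) = -Σ p(x) log p(x).

For P = (1/4, 1/4, 1/4, 1/4):
H = -1/4 × log_e(1/4) -1/4 × log_e(1/4) -1/4 × log_e(1/4) -1/4 × log_e(1/4)
H = 1.3863 nats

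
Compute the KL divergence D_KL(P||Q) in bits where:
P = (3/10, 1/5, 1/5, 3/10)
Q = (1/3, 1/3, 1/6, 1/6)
0.1140 bits

KL divergence: D_KL(P||Q) = Σ p(x) log(p(x)/q(x))

Computing term by term:
  x=0: 3/10 × log_2[(3/10)/(1/3)] = 3/10 × -0.1520 = -0.0456
  x=1: 1/5 × log_2[(1/5)/(1/3)] = 1/5 × -0.7370 = -0.1474
  x=2: 1/5 × log_2[(1/5)/(1/6)] = 1/5 × 0.2630 = 0.0526
  x=3: 3/10 × log_2[(3/10)/(1/6)] = 3/10 × 0.8480 = 0.2544

D_KL(P||Q) = 0.1140 bits

Note: KL divergence is always non-negative and equals 0 iff P = Q.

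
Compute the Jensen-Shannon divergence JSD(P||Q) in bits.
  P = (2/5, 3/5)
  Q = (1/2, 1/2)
0.0073 bits

Jensen-Shannon divergence is:
JSD(P||Q) = 0.5 × D_KL(P||M) + 0.5 × D_KL(Q||M)
where M = 0.5 × (P + Q) is the mixture distribution.

M = 0.5 × (2/5, 3/5) + 0.5 × (1/2, 1/2) = (9/20, 11/20)

D_KL(P||M) = 0.0073 bits
D_KL(Q||M) = 0.0072 bits

JSD(P||Q) = 0.5 × 0.0073 + 0.5 × 0.0072 = 0.0073 bits

Unlike KL divergence, JSD is symmetric and bounded: 0 ≤ JSD ≤ log(2).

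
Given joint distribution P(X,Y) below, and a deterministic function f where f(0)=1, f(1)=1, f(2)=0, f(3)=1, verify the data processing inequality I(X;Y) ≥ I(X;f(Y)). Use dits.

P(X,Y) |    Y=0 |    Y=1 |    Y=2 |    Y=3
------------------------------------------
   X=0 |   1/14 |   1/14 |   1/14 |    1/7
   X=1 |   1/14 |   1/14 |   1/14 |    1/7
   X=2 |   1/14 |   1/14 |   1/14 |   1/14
I(X;Y) = 0.0045, I(X;f(Y)) = 0.0006, inequality holds: 0.0045 ≥ 0.0006

Data Processing Inequality: For any Markov chain X → Y → Z, we have I(X;Y) ≥ I(X;Z).

Here Z = f(Y) is a deterministic function of Y, forming X → Y → Z.

Original I(X;Y) = 0.0045 dits

After applying f:
P(X,Z) where Z=f(Y):
- P(X,Z=0) = P(X,Y=2)
- P(X,Z=1) = P(X,Y=0) + P(X,Y=1) + P(X,Y=3)

I(X;Z) = I(X;f(Y)) = 0.0006 dits

Verification: 0.0045 ≥ 0.0006 ✓

Information cannot be created by processing; the function f can only lose information about X.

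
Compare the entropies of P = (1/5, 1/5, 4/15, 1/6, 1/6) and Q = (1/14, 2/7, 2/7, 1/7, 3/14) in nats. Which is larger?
P

Computing entropies in nats:
H(P) = 1.5935
H(Q) = 1.5125

Distribution P has higher entropy.

Intuition: The distribution closer to uniform (more spread out) has higher entropy.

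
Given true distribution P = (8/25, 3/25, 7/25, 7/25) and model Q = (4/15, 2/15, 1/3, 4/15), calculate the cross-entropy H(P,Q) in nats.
1.3425 nats

Cross-entropy: H(P,Q) = -Σ p(x) log q(x)

Alternatively: H(P,Q) = H(P) + D_KL(P||Q)
H(P) = 1.3319 nats
D_KL(P||Q) = 0.0105 nats

H(P,Q) = 1.3319 + 0.0105 = 1.3425 nats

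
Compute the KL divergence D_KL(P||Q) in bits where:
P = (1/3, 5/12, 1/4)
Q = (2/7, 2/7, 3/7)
0.1065 bits

KL divergence: D_KL(P||Q) = Σ p(x) log(p(x)/q(x))

Computing term by term:
  x=0: 1/3 × log_2[(1/3)/(2/7)] = 1/3 × 0.2224 = 0.0741
  x=1: 5/12 × log_2[(5/12)/(2/7)] = 5/12 × 0.5443 = 0.2268
  x=2: 1/4 × log_2[(1/4)/(3/7)] = 1/4 × -0.7776 = -0.1944

D_KL(P||Q) = 0.1065 bits

Note: KL divergence is always non-negative and equals 0 iff P = Q.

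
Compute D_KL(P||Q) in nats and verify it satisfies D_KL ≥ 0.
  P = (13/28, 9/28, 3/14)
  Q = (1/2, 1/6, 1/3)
0.0820 nats

KL divergence satisfies the Gibbs inequality: D_KL(P||Q) ≥ 0 for all distributions P, Q.

D_KL(P||Q) = Σ p(x) log(p(x)/q(x))
Term by term:
  x=0: 13/28 × log_e[(13/28)/(1/2)] = -0.0344
  x=1: 9/28 × log_e[(9/28)/(1/6)] = 0.2111
  x=2: 3/14 × log_e[(3/14)/(1/3)] = -0.0947
D_KL(P||Q) = 0.0820 nats

D_KL(P||Q) = 0.0820 ≥ 0 ✓

This non-negativity is a fundamental property: relative entropy cannot be negative because it measures how different Q is from P.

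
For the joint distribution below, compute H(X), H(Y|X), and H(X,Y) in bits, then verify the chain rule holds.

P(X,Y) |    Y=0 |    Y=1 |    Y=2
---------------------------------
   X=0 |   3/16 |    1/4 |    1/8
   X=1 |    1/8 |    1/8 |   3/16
H(X,Y) = 2.5306, H(X) = 0.9887, H(Y|X) = 1.5419 (all in bits)

Chain rule: H(X,Y) = H(X) + H(Y|X)

Left side — joint entropy directly:
H(X,Y) = -Σ p(x,y) log p(x,y) = 2.5306 bits

Right side — compute H(Y|X) from the conditional distributions:
P(X) = (9/16, 7/16), so H(X) = 0.9887 bits
H(Y|X) = Σ_x P(X=x) · H(Y|X=x):
  P(Y|X=0) = (1/3, 4/9, 2/9), H(Y|X=0) = 1.5305, weight P(X=0) = 9/16
  P(Y|X=1) = (2/7, 2/7, 3/7), H(Y|X=1) = 1.5567, weight P(X=1) = 7/16
H(Y|X) = 1.5419 bits

H(X) + H(Y|X) = 0.9887 + 1.5419 = 2.5306 bits

Both sides equal 2.5306 bits. ✓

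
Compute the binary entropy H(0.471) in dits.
0.3003 dits

The binary entropy function is:
H(p) = -p log(p) - (1-p) log(1-p)

H(0.471) = -0.471 × log_10(0.471) - 0.529 × log_10(0.529)
H(0.471) = 0.3003 dits

Note: Binary entropy is maximized at p=0.5 (H=1 bit) and minimized at p=0 or p=1 (H=0).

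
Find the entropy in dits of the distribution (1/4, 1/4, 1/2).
0.4515 dits

Shannon entropy is H(X) = -Σ p(x) log p(x).

For P = (1/4, 1/4, 1/2):
H = -1/4 × log_10(1/4) -1/4 × log_10(1/4) -1/2 × log_10(1/2)
H = 0.4515 dits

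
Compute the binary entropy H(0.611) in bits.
0.9642 bits

The binary entropy function is:
H(p) = -p log(p) - (1-p) log(1-p)

H(0.611) = -0.611 × log_2(0.611) - 0.389 × log_2(0.389)
H(0.611) = 0.9642 bits

Note: Binary entropy is maximized at p=0.5 (H=1 bit) and minimized at p=0 or p=1 (H=0).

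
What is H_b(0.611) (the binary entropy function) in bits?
0.9642 bits

The binary entropy function is:
H(p) = -p log(p) - (1-p) log(1-p)

H(0.611) = -0.611 × log_2(0.611) - 0.389 × log_2(0.389)
H(0.611) = 0.9642 bits

Note: Binary entropy is maximized at p=0.5 (H=1 bit) and minimized at p=0 or p=1 (H=0).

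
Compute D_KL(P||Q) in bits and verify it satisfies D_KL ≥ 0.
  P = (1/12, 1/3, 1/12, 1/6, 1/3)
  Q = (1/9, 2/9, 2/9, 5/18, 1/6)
0.2530 bits

KL divergence satisfies the Gibbs inequality: D_KL(P||Q) ≥ 0 for all distributions P, Q.

D_KL(P||Q) = Σ p(x) log(p(x)/q(x))
Term by term:
  x=0: 1/12 × log_2[(1/12)/(1/9)] = -0.0346
  x=1: 1/3 × log_2[(1/3)/(2/9)] = 0.1950
  x=2: 1/12 × log_2[(1/12)/(2/9)] = -0.1179
  x=3: 1/6 × log_2[(1/6)/(5/18)] = -0.1228
  x=4: 1/3 × log_2[(1/3)/(1/6)] = 0.3333
D_KL(P||Q) = 0.2530 bits

D_KL(P||Q) = 0.2530 ≥ 0 ✓

This non-negativity is a fundamental property: relative entropy cannot be negative because it measures how different Q is from P.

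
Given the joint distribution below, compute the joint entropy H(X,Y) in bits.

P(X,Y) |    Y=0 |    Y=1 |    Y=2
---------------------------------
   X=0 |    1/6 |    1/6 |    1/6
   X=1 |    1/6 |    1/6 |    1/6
2.5850 bits

Joint entropy is H(X,Y) = -Σ_{x,y} p(x,y) log p(x,y).

Summing over all non-zero entries:
H(X,Y) = -[1/6·log_2(1/6) + 1/6·log_2(1/6) + 1/6·log_2(1/6) + 1/6·log_2(1/6) + 1/6·log_2(1/6) + 1/6·log_2(1/6)]
H(X,Y) = 2.5850 bits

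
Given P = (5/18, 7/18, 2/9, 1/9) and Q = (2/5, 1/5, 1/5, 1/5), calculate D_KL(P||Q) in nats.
0.1154 nats

KL divergence: D_KL(P||Q) = Σ p(x) log(p(x)/q(x))

Computing term by term:
  x=0: 5/18 × log_e[(5/18)/(2/5)] = 5/18 × -0.3646 = -0.1013
  x=1: 7/18 × log_e[(7/18)/(1/5)] = 7/18 × 0.6650 = 0.2586
  x=2: 2/9 × log_e[(2/9)/(1/5)] = 2/9 × 0.1054 = 0.0234
  x=3: 1/9 × log_e[(1/9)/(1/5)] = 1/9 × -0.5878 = -0.0653

D_KL(P||Q) = 0.1154 nats

Note: KL divergence is always non-negative and equals 0 iff P = Q.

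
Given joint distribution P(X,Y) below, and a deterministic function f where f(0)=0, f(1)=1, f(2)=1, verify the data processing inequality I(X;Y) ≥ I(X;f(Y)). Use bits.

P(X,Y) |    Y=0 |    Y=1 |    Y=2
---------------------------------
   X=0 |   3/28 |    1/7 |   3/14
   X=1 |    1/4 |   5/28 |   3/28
I(X;Y) = 0.0678, I(X;f(Y)) = 0.0444, inequality holds: 0.0678 ≥ 0.0444

Data Processing Inequality: For any Markov chain X → Y → Z, we have I(X;Y) ≥ I(X;Z).

Here Z = f(Y) is a deterministic function of Y, forming X → Y → Z.

Original I(X;Y) = 0.0678 bits

After applying f:
P(X,Z) where Z=f(Y):
- P(X,Z=0) = P(X,Y=0)
- P(X,Z=1) = P(X,Y=1) + P(X,Y=2)

I(X;Z) = I(X;f(Y)) = 0.0444 bits

Verification: 0.0678 ≥ 0.0444 ✓

Information cannot be created by processing; the function f can only lose information about X.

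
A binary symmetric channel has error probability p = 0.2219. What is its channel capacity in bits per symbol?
0.2364 bits

For a binary symmetric channel (BSC) with error probability p:
Capacity C = 1 - H(p) bits per symbol

where H(p) = -p log₂(p) - (1-p) log₂(1-p) is the binary entropy function.

H(0.2219) = 0.7636 bits
C = 1 - 0.7636 = 0.2364 bits per symbol

This means we can reliably transmit up to 0.2364 bits of information per channel use.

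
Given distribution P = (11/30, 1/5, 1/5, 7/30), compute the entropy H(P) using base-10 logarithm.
0.5868 dits

Shannon entropy is H(X) = -Σ p(x) log p(x).

For P = (11/30, 1/5, 1/5, 7/30):
H = -11/30 × log_10(11/30) -1/5 × log_10(1/5) -1/5 × log_10(1/5) -7/30 × log_10(7/30)
H = 0.5868 dits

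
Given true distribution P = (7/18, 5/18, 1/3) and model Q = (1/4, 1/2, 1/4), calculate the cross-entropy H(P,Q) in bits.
1.7222 bits

Cross-entropy: H(P,Q) = -Σ p(x) log q(x)

Alternatively: H(P,Q) = H(P) + D_KL(P||Q)
H(P) = 1.5715 bits
D_KL(P||Q) = 0.1507 bits

H(P,Q) = 1.5715 + 0.1507 = 1.7222 bits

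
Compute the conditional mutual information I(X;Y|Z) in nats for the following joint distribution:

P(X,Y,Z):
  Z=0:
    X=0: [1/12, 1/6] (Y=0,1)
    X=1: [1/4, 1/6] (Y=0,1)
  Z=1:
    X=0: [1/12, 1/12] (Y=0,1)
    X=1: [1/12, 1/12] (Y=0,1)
0.0225 nats

Conditional mutual information: I(X;Y|Z) = H(X|Z) + H(Y|Z) - H(X,Y|Z)

H(Z) = 0.6365
H(X,Z) = 1.3086 → H(X|Z) = 0.6721
H(Y,Z) = 1.3297 → H(Y|Z) = 0.6931
H(X,Y,Z) = 1.9792 → H(X,Y|Z) = 1.3427

I(X;Y|Z) = 0.6721 + 0.6931 - 1.3427 = 0.0225 nats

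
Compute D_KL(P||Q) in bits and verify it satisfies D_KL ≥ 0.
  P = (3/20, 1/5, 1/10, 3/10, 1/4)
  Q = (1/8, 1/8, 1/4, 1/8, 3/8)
0.2755 bits

KL divergence satisfies the Gibbs inequality: D_KL(P||Q) ≥ 0 for all distributions P, Q.

D_KL(P||Q) = Σ p(x) log(p(x)/q(x))
Term by term:
  x=0: 3/20 × log_2[(3/20)/(1/8)] = 0.0395
  x=1: 1/5 × log_2[(1/5)/(1/8)] = 0.1356
  x=2: 1/10 × log_2[(1/10)/(1/4)] = -0.1322
  x=3: 3/10 × log_2[(3/10)/(1/8)] = 0.3789
  x=4: 1/4 × log_2[(1/4)/(3/8)] = -0.1462
D_KL(P||Q) = 0.2755 bits

D_KL(P||Q) = 0.2755 ≥ 0 ✓

This non-negativity is a fundamental property: relative entropy cannot be negative because it measures how different Q is from P.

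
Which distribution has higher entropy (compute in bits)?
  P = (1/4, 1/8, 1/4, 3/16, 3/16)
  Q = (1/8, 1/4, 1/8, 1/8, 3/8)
P

Computing entropies in bits:
H(P) = 2.2806
H(Q) = 2.1556

Distribution P has higher entropy.

Intuition: The distribution closer to uniform (more spread out) has higher entropy.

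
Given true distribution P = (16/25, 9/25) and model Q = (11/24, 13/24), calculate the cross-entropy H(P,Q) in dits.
0.3127 dits

Cross-entropy: H(P,Q) = -Σ p(x) log q(x)

Alternatively: H(P,Q) = H(P) + D_KL(P||Q)
H(P) = 0.2838 dits
D_KL(P||Q) = 0.0289 dits

H(P,Q) = 0.2838 + 0.0289 = 0.3127 dits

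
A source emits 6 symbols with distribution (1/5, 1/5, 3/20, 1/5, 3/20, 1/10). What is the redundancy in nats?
0.0267 nats

Redundancy measures how far a source is from maximum entropy:
R = H_max - H(X)

Maximum entropy for 6 symbols: H_max = log_e(6) = 1.7918 nats
Actual entropy: H(X) = 1.7651 nats
Redundancy: R = 1.7918 - 1.7651 = 0.0267 nats

This redundancy represents potential for compression: the source could be compressed by 0.0267 nats per symbol.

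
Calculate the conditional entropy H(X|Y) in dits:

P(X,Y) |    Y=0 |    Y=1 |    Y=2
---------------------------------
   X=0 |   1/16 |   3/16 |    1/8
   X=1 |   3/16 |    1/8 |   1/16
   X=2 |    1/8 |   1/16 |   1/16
0.4423 dits

Using the chain rule: H(X|Y) = H(X,Y) - H(Y)

First, compute H(X,Y) = 0.9123 dits

Marginal P(Y) = (3/8, 3/8, 1/4)
H(Y) = 0.4700 dits

H(X|Y) = H(X,Y) - H(Y) = 0.9123 - 0.4700 = 0.4423 dits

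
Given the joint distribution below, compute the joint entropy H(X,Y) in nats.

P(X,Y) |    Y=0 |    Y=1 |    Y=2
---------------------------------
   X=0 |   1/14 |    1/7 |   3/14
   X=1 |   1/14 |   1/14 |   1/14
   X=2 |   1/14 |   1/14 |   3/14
2.0692 nats

Joint entropy is H(X,Y) = -Σ_{x,y} p(x,y) log p(x,y).

Summing over all non-zero entries:
H(X,Y) = -[1/14·log_e(1/14) + 1/7·log_e(1/7) + 3/14·log_e(3/14) + 1/14·log_e(1/14) + 1/14·log_e(1/14) + 1/14·log_e(1/14) + 1/14·log_e(1/14) + 1/14·log_e(1/14) + 3/14·log_e(3/14)]
H(X,Y) = 2.0692 nats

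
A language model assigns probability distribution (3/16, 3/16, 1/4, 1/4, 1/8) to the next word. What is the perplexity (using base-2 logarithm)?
4.8589

Perplexity is 2^H (or exp(H) for natural log).

First, H = -Σ p log p = 2.2806 bits
Perplexity = 2^2.2806 = 4.8589

Interpretation: The model's uncertainty is equivalent to choosing uniformly among 4.9 options.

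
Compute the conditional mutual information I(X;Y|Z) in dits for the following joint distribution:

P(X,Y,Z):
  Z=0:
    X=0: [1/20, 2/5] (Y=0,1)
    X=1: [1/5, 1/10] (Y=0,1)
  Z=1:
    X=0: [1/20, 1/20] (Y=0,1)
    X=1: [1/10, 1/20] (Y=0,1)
0.0577 dits

Conditional mutual information: I(X;Y|Z) = H(X|Z) + H(Y|Z) - H(X,Y|Z)

H(Z) = 0.2442
H(X,Z) = 0.5365 → H(X|Z) = 0.2923
H(Y,Z) = 0.5246 → H(Y|Z) = 0.2804
H(X,Y,Z) = 0.7592 → H(X,Y|Z) = 0.5150

I(X;Y|Z) = 0.2923 + 0.2804 - 0.5150 = 0.0577 dits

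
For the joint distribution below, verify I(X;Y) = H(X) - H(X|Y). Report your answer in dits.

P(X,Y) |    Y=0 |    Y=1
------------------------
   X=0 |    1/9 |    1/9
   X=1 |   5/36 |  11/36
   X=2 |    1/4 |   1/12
I(X;Y) = 0.0328 dits

Mutual information has multiple equivalent forms:
- I(X;Y) = H(X) - H(X|Y)
- I(X;Y) = H(Y) - H(Y|X)
- I(X;Y) = H(X) + H(Y) - H(X,Y)

Computing all quantities:
H(X) = 0.4607, H(Y) = 0.3010, H(X,Y) = 0.7289
H(X|Y) = 0.4279, H(Y|X) = 0.2682

Verification:
H(X) - H(X|Y) = 0.4607 - 0.4279 = 0.0328
H(Y) - H(Y|X) = 0.3010 - 0.2682 = 0.0328
H(X) + H(Y) - H(X,Y) = 0.4607 + 0.3010 - 0.7289 = 0.0328

All forms give I(X;Y) = 0.0328 dits. ✓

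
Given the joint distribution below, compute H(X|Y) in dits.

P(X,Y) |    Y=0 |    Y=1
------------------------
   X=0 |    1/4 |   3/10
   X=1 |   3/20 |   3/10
0.2955 dits

Using the chain rule: H(X|Y) = H(X,Y) - H(Y)

First, compute H(X,Y) = 0.5878 dits

Marginal P(Y) = (2/5, 3/5)
H(Y) = 0.2923 dits

H(X|Y) = H(X,Y) - H(Y) = 0.5878 - 0.2923 = 0.2955 dits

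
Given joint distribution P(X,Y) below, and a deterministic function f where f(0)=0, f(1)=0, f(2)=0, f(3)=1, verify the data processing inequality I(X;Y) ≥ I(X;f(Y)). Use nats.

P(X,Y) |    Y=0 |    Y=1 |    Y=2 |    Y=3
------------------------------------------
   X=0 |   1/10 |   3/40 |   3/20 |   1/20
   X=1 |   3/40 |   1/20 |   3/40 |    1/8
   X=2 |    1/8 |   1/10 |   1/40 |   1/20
I(X;Y) = 0.0840, I(X;f(Y)) = 0.0342, inequality holds: 0.0840 ≥ 0.0342

Data Processing Inequality: For any Markov chain X → Y → Z, we have I(X;Y) ≥ I(X;Z).

Here Z = f(Y) is a deterministic function of Y, forming X → Y → Z.

Original I(X;Y) = 0.0840 nats

After applying f:
P(X,Z) where Z=f(Y):
- P(X,Z=0) = P(X,Y=0) + P(X,Y=1) + P(X,Y=2)
- P(X,Z=1) = P(X,Y=3)

I(X;Z) = I(X;f(Y)) = 0.0342 nats

Verification: 0.0840 ≥ 0.0342 ✓

Information cannot be created by processing; the function f can only lose information about X.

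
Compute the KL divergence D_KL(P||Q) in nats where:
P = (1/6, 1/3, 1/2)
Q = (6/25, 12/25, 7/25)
0.1076 nats

KL divergence: D_KL(P||Q) = Σ p(x) log(p(x)/q(x))

Computing term by term:
  x=0: 1/6 × log_e[(1/6)/(6/25)] = 1/6 × -0.3646 = -0.0608
  x=1: 1/3 × log_e[(1/3)/(12/25)] = 1/3 × -0.3646 = -0.1215
  x=2: 1/2 × log_e[(1/2)/(7/25)] = 1/2 × 0.5798 = 0.2899

D_KL(P||Q) = 0.1076 nats

Note: KL divergence is always non-negative and equals 0 iff P = Q.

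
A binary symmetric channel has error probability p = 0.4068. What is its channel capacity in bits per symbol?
0.0252 bits

For a binary symmetric channel (BSC) with error probability p:
Capacity C = 1 - H(p) bits per symbol

where H(p) = -p log₂(p) - (1-p) log₂(1-p) is the binary entropy function.

H(0.4068) = 0.9748 bits
C = 1 - 0.9748 = 0.0252 bits per symbol

This means we can reliably transmit up to 0.0252 bits of information per channel use.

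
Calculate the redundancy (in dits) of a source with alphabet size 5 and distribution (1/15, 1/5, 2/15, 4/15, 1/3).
0.0520 dits

Redundancy measures how far a source is from maximum entropy:
R = H_max - H(X)

Maximum entropy for 5 symbols: H_max = log_10(5) = 0.6990 dits
Actual entropy: H(X) = 0.6470 dits
Redundancy: R = 0.6990 - 0.6470 = 0.0520 dits

This redundancy represents potential for compression: the source could be compressed by 0.0520 dits per symbol.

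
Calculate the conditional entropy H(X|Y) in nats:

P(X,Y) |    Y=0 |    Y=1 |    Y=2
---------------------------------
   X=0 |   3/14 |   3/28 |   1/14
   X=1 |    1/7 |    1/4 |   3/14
0.6192 nats

Using the chain rule: H(X|Y) = H(X,Y) - H(Y)

First, compute H(X,Y) = 1.7126 nats

Marginal P(Y) = (5/14, 5/14, 2/7)
H(Y) = 1.0934 nats

H(X|Y) = H(X,Y) - H(Y) = 1.7126 - 1.0934 = 0.6192 nats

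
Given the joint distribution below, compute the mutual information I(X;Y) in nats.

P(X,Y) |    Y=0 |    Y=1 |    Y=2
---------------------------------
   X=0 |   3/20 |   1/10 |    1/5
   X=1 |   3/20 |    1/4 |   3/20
0.0318 nats

Mutual information: I(X;Y) = H(X) + H(Y) - H(X,Y)

Marginals:
P(X) = (9/20, 11/20), H(X) = 0.6881 nats
P(Y) = (3/10, 7/20, 7/20), H(Y) = 1.0961 nats

Joint entropy: H(X,Y) = 1.7524 nats

I(X;Y) = 0.6881 + 1.0961 - 1.7524 = 0.0318 nats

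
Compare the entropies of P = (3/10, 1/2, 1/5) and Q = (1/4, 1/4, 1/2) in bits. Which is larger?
Q

Computing entropies in bits:
H(P) = 1.4855
H(Q) = 1.5000

Distribution Q has higher entropy.

Intuition: The distribution closer to uniform (more spread out) has higher entropy.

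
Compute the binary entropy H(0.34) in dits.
0.2784 dits

The binary entropy function is:
H(p) = -p log(p) - (1-p) log(1-p)

H(0.34) = -0.34 × log_10(0.34) - 0.66 × log_10(0.66)
H(0.34) = 0.2784 dits

Note: Binary entropy is maximized at p=0.5 (H=1 bit) and minimized at p=0 or p=1 (H=0).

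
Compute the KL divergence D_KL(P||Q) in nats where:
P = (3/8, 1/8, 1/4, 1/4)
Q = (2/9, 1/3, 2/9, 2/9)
0.1325 nats

KL divergence: D_KL(P||Q) = Σ p(x) log(p(x)/q(x))

Computing term by term:
  x=0: 3/8 × log_e[(3/8)/(2/9)] = 3/8 × 0.5232 = 0.1962
  x=1: 1/8 × log_e[(1/8)/(1/3)] = 1/8 × -0.9808 = -0.1226
  x=2: 1/4 × log_e[(1/4)/(2/9)] = 1/4 × 0.1178 = 0.0294
  x=3: 1/4 × log_e[(1/4)/(2/9)] = 1/4 × 0.1178 = 0.0294

D_KL(P||Q) = 0.1325 nats

Note: KL divergence is always non-negative and equals 0 iff P = Q.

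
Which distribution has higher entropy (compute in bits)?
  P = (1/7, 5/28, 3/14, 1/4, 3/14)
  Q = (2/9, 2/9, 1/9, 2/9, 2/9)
P

Computing entropies in bits:
H(P) = 2.2973
H(Q) = 2.2810

Distribution P has higher entropy.

Intuition: The distribution closer to uniform (more spread out) has higher entropy.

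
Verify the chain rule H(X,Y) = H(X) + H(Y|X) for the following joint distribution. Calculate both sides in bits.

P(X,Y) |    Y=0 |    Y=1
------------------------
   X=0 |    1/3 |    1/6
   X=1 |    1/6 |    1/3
H(X,Y) = 1.9183, H(X) = 1.0000, H(Y|X) = 0.9183 (all in bits)

Chain rule: H(X,Y) = H(X) + H(Y|X)

Left side — joint entropy directly:
H(X,Y) = -Σ p(x,y) log p(x,y) = 1.9183 bits

Right side — compute H(Y|X) from the conditional distributions:
P(X) = (1/2, 1/2), so H(X) = 1.0000 bits
H(Y|X) = Σ_x P(X=x) · H(Y|X=x):
  P(Y|X=0) = (2/3, 1/3), H(Y|X=0) = 0.9183, weight P(X=0) = 1/2
  P(Y|X=1) = (1/3, 2/3), H(Y|X=1) = 0.9183, weight P(X=1) = 1/2
H(Y|X) = 0.9183 bits

H(X) + H(Y|X) = 1.0000 + 0.9183 = 1.9183 bits

Both sides equal 1.9183 bits. ✓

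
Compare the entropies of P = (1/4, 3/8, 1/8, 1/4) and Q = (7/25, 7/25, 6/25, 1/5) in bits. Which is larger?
Q

Computing entropies in bits:
H(P) = 1.9056
H(Q) = 1.9870

Distribution Q has higher entropy.

Intuition: The distribution closer to uniform (more spread out) has higher entropy.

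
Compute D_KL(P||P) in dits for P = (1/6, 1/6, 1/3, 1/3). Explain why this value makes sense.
0.0000 dits

KL divergence satisfies the Gibbs inequality: D_KL(P||Q) ≥ 0 for all distributions P, Q.

D_KL(P||Q) = Σ p(x) log(p(x)/q(x))
Each term is p(x) × log_10(p(x)/p(x)) = p(x) × log_10(1) = 0, so the sum is 0.
D_KL(P||Q) = 0.0000 dits

When P = Q, the KL divergence is exactly 0, as there is no 'divergence' between identical distributions.

This non-negativity is a fundamental property: relative entropy cannot be negative because it measures how different Q is from P.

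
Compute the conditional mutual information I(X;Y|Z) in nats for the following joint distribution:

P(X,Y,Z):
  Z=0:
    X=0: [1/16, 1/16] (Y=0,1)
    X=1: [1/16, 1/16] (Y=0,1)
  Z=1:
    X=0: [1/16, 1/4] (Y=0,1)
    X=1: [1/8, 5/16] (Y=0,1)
0.0036 nats

Conditional mutual information: I(X;Y|Z) = H(X|Z) + H(Y|Z) - H(X,Y|Z)

H(Z) = 0.5623
H(X,Z) = 1.2450 → H(X|Z) = 0.6827
H(Y,Z) = 1.1574 → H(Y|Z) = 0.5950
H(X,Y,Z) = 1.8364 → H(X,Y|Z) = 1.2741

I(X;Y|Z) = 0.6827 + 0.5950 - 1.2741 = 0.0036 nats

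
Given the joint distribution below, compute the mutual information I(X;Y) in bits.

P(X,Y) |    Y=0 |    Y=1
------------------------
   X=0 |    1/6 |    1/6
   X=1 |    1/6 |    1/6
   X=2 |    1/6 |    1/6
0.0000 bits

Mutual information: I(X;Y) = H(X) + H(Y) - H(X,Y)

Marginals:
P(X) = (1/3, 1/3, 1/3), H(X) = 1.5850 bits
P(Y) = (1/2, 1/2), H(Y) = 1.0000 bits

Joint entropy: H(X,Y) = 2.5850 bits

I(X;Y) = 1.5850 + 1.0000 - 2.5850 = 0.0000 bits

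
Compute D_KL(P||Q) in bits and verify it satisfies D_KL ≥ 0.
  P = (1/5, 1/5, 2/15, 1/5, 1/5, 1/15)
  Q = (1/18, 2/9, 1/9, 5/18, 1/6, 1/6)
0.2440 bits

KL divergence satisfies the Gibbs inequality: D_KL(P||Q) ≥ 0 for all distributions P, Q.

D_KL(P||Q) = Σ p(x) log(p(x)/q(x))
Term by term:
  x=0: 1/5 × log_2[(1/5)/(1/18)] = 0.3696
  x=1: 1/5 × log_2[(1/5)/(2/9)] = -0.0304
  x=2: 2/15 × log_2[(2/15)/(1/9)] = 0.0351
  x=3: 1/5 × log_2[(1/5)/(5/18)] = -0.0948
  x=4: 1/5 × log_2[(1/5)/(1/6)] = 0.0526
  x=5: 1/15 × log_2[(1/15)/(1/6)] = -0.0881
D_KL(P||Q) = 0.2440 bits

D_KL(P||Q) = 0.2440 ≥ 0 ✓

This non-negativity is a fundamental property: relative entropy cannot be negative because it measures how different Q is from P.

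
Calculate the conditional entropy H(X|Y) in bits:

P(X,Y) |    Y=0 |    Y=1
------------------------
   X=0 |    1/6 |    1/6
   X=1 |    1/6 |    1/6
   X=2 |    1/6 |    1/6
1.5850 bits

Using the chain rule: H(X|Y) = H(X,Y) - H(Y)

First, compute H(X,Y) = 2.5850 bits

Marginal P(Y) = (1/2, 1/2)
H(Y) = 1.0000 bits

H(X|Y) = H(X,Y) - H(Y) = 2.5850 - 1.0000 = 1.5850 bits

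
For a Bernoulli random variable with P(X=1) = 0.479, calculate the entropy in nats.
0.6923 nats

The binary entropy function is:
H(p) = -p log(p) - (1-p) log(1-p)

H(0.479) = -0.479 × log_e(0.479) - 0.521 × log_e(0.521)
H(0.479) = 0.6923 nats

Note: Binary entropy is maximized at p=0.5 (H=1 bit) and minimized at p=0 or p=1 (H=0).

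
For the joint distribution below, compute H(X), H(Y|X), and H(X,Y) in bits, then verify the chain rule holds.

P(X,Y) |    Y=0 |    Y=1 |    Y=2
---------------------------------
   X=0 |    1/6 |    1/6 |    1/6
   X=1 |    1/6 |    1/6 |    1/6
H(X,Y) = 2.5850, H(X) = 1.0000, H(Y|X) = 1.5850 (all in bits)

Chain rule: H(X,Y) = H(X) + H(Y|X)

Left side — joint entropy directly:
H(X,Y) = -Σ p(x,y) log p(x,y) = 2.5850 bits

Right side — compute H(Y|X) from the conditional distributions:
P(X) = (1/2, 1/2), so H(X) = 1.0000 bits
H(Y|X) = Σ_x P(X=x) · H(Y|X=x):
  P(Y|X=0) = (1/3, 1/3, 1/3), H(Y|X=0) = 1.5850, weight P(X=0) = 1/2
  P(Y|X=1) = (1/3, 1/3, 1/3), H(Y|X=1) = 1.5850, weight P(X=1) = 1/2
H(Y|X) = 1.5850 bits

H(X) + H(Y|X) = 1.0000 + 1.5850 = 2.5850 bits

Both sides equal 2.5850 bits. ✓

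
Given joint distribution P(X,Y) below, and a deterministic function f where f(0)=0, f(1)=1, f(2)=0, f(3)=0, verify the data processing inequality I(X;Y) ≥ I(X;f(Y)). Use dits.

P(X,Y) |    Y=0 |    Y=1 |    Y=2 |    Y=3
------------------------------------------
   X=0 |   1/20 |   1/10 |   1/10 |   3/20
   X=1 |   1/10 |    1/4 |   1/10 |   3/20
I(X;Y) = 0.0094, I(X;f(Y)) = 0.0065, inequality holds: 0.0094 ≥ 0.0065

Data Processing Inequality: For any Markov chain X → Y → Z, we have I(X;Y) ≥ I(X;Z).

Here Z = f(Y) is a deterministic function of Y, forming X → Y → Z.

Original I(X;Y) = 0.0094 dits

After applying f:
P(X,Z) where Z=f(Y):
- P(X,Z=0) = P(X,Y=0) + P(X,Y=2) + P(X,Y=3)
- P(X,Z=1) = P(X,Y=1)

I(X;Z) = I(X;f(Y)) = 0.0065 dits

Verification: 0.0094 ≥ 0.0065 ✓

Information cannot be created by processing; the function f can only lose information about X.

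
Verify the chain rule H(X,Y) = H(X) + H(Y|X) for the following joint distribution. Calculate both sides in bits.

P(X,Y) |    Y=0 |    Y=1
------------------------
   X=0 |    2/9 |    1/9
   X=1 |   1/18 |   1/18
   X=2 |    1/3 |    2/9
H(X,Y) = 2.3083, H(X) = 1.3516, H(Y|X) = 0.9566 (all in bits)

Chain rule: H(X,Y) = H(X) + H(Y|X)

Left side — joint entropy directly:
H(X,Y) = -Σ p(x,y) log p(x,y) = 2.3083 bits

Right side — compute H(Y|X) from the conditional distributions:
P(X) = (1/3, 1/9, 5/9), so H(X) = 1.3516 bits
H(Y|X) = Σ_x P(X=x) · H(Y|X=x):
  P(Y|X=0) = (2/3, 1/3), H(Y|X=0) = 0.9183, weight P(X=0) = 1/3
  P(Y|X=1) = (1/2, 1/2), H(Y|X=1) = 1.0000, weight P(X=1) = 1/9
  P(Y|X=2) = (3/5, 2/5), H(Y|X=2) = 0.9710, weight P(X=2) = 5/9
H(Y|X) = 0.9566 bits

H(X) + H(Y|X) = 1.3516 + 0.9566 = 2.3083 bits

Both sides equal 2.3083 bits. ✓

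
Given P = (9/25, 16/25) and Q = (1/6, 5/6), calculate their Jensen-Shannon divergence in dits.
0.0107 dits

Jensen-Shannon divergence is:
JSD(P||Q) = 0.5 × D_KL(P||M) + 0.5 × D_KL(Q||M)
where M = 0.5 × (P + Q) is the mixture distribution.

M = 0.5 × (9/25, 16/25) + 0.5 × (1/6, 5/6) = (0.263333, 0.736667)

D_KL(P||M) = 0.0098 dits
D_KL(Q||M) = 0.0115 dits

JSD(P||Q) = 0.5 × 0.0098 + 0.5 × 0.0115 = 0.0107 dits

Unlike KL divergence, JSD is symmetric and bounded: 0 ≤ JSD ≤ log(2).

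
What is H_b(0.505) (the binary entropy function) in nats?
0.6931 nats

The binary entropy function is:
H(p) = -p log(p) - (1-p) log(1-p)

H(0.505) = -0.505 × log_e(0.505) - 0.495 × log_e(0.495)
H(0.505) = 0.6931 nats

Note: Binary entropy is maximized at p=0.5 (H=1 bit) and minimized at p=0 or p=1 (H=0).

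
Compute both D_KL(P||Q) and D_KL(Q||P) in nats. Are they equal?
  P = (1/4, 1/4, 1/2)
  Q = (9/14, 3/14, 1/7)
D_KL(P||Q) = 0.4288, D_KL(Q||P) = 0.3952

KL divergence is not symmetric: D_KL(P||Q) ≠ D_KL(Q||P) in general.

D_KL(P||Q) = 0.4288 nats
D_KL(Q||P) = 0.3952 nats

No, they are not equal!

This asymmetry is why KL divergence is not a true distance metric.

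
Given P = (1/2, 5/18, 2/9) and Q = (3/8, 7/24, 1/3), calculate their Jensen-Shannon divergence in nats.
0.0102 nats

Jensen-Shannon divergence is:
JSD(P||Q) = 0.5 × D_KL(P||M) + 0.5 × D_KL(Q||M)
where M = 0.5 × (P + Q) is the mixture distribution.

M = 0.5 × (1/2, 5/18, 2/9) + 0.5 × (3/8, 7/24, 1/3) = (7/16, 0.284722, 5/18)

D_KL(P||M) = 0.0103 nats
D_KL(Q||M) = 0.0100 nats

JSD(P||Q) = 0.5 × 0.0103 + 0.5 × 0.0100 = 0.0102 nats

Unlike KL divergence, JSD is symmetric and bounded: 0 ≤ JSD ≤ log(2).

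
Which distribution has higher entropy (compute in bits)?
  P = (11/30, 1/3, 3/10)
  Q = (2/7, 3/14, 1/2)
P

Computing entropies in bits:
H(P) = 1.5801
H(Q) = 1.4926

Distribution P has higher entropy.

Intuition: The distribution closer to uniform (more spread out) has higher entropy.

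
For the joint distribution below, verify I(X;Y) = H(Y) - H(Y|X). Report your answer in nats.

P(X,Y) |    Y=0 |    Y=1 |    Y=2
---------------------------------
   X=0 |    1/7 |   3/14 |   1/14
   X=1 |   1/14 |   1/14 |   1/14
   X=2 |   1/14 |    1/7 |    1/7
I(X;Y) = 0.0334 nats

Mutual information has multiple equivalent forms:
- I(X;Y) = H(X) - H(X|Y)
- I(X;Y) = H(Y) - H(Y|X)
- I(X;Y) = H(X) + H(Y) - H(X,Y)

Computing all quantities:
H(X) = 1.0609, H(Y) = 1.0790, H(X,Y) = 2.1066
H(X|Y) = 1.0276, H(Y|X) = 1.0456

Verification:
H(X) - H(X|Y) = 1.0609 - 1.0276 = 0.0334
H(Y) - H(Y|X) = 1.0790 - 1.0456 = 0.0334
H(X) + H(Y) - H(X,Y) = 1.0609 + 1.0790 - 2.1066 = 0.0334

All forms give I(X;Y) = 0.0334 nats. ✓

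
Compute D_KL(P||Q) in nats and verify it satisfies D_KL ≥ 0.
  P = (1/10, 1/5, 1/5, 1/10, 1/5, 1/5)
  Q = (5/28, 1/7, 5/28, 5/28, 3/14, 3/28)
0.0850 nats

KL divergence satisfies the Gibbs inequality: D_KL(P||Q) ≥ 0 for all distributions P, Q.

D_KL(P||Q) = Σ p(x) log(p(x)/q(x))
Term by term:
  x=0: 1/10 × log_e[(1/10)/(5/28)] = -0.0580
  x=1: 1/5 × log_e[(1/5)/(1/7)] = 0.0673
  x=2: 1/5 × log_e[(1/5)/(5/28)] = 0.0227
  x=3: 1/10 × log_e[(1/10)/(5/28)] = -0.0580
  x=4: 1/5 × log_e[(1/5)/(3/14)] = -0.0138
  x=5: 1/5 × log_e[(1/5)/(3/28)] = 0.1248
D_KL(P||Q) = 0.0850 nats

D_KL(P||Q) = 0.0850 ≥ 0 ✓

This non-negativity is a fundamental property: relative entropy cannot be negative because it measures how different Q is from P.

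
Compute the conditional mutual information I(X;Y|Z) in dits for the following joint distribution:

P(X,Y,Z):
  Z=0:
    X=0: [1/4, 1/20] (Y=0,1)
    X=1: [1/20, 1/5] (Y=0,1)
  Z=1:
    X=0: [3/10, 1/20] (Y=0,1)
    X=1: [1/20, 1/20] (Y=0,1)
0.0626 dits

Conditional mutual information: I(X;Y|Z) = H(X|Z) + H(Y|Z) - H(X,Y|Z)

H(Z) = 0.2989
H(X,Z) = 0.5670 → H(X|Z) = 0.2681
H(Y,Z) = 0.5670 → H(Y|Z) = 0.2681
H(X,Y,Z) = 0.7724 → H(X,Y|Z) = 0.4736

I(X;Y|Z) = 0.2681 + 0.2681 - 0.4736 = 0.0626 dits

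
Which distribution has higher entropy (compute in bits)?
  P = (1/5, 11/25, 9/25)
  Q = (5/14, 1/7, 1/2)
P

Computing entropies in bits:
H(P) = 1.5161
H(Q) = 1.4316

Distribution P has higher entropy.

Intuition: The distribution closer to uniform (more spread out) has higher entropy.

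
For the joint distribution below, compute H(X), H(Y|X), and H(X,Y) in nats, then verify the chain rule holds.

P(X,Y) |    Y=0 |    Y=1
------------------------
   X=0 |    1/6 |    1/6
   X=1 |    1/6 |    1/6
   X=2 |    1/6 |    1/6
H(X,Y) = 1.7918, H(X) = 1.0986, H(Y|X) = 0.6931 (all in nats)

Chain rule: H(X,Y) = H(X) + H(Y|X)

Left side — joint entropy directly:
H(X,Y) = -Σ p(x,y) log p(x,y) = 1.7918 nats

Right side — compute H(Y|X) from the conditional distributions:
P(X) = (1/3, 1/3, 1/3), so H(X) = 1.0986 nats
H(Y|X) = Σ_x P(X=x) · H(Y|X=x):
  P(Y|X=0) = (1/2, 1/2), H(Y|X=0) = 0.6931, weight P(X=0) = 1/3
  P(Y|X=1) = (1/2, 1/2), H(Y|X=1) = 0.6931, weight P(X=1) = 1/3
  P(Y|X=2) = (1/2, 1/2), H(Y|X=2) = 0.6931, weight P(X=2) = 1/3
H(Y|X) = 0.6931 nats

H(X) + H(Y|X) = 1.0986 + 0.6931 = 1.7918 nats

Both sides equal 1.7918 nats. ✓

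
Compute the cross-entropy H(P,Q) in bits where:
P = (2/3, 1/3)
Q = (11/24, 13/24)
1.0452 bits

Cross-entropy: H(P,Q) = -Σ p(x) log q(x)

Alternatively: H(P,Q) = H(P) + D_KL(P||Q)
H(P) = 0.9183 bits
D_KL(P||Q) = 0.1269 bits

H(P,Q) = 0.9183 + 0.1269 = 1.0452 bits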